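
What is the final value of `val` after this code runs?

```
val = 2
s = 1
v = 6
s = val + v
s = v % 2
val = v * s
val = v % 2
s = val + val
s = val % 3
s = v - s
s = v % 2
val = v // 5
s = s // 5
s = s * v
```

1

s = 2+6 = 8
s = 6%2 = 0
val = 6*0 = 0
val = 6%2 = 0
s = 0+0 = 0
s = 0%3 = 0
s = 6-0 = 6
s = 6%2 = 0
val = 6//5 = 1
s = 0//5 = 0
s = 0*6 = 0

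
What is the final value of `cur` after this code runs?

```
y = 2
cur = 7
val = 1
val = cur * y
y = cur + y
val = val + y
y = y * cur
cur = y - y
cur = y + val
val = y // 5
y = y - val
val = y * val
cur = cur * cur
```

val = 7*2 = 14
y = 7+2 = 9
val = 14+9 = 23
y = 9*7 = 63
cur = 63-63 = 0
cur = 63+23 = 86
val = 63//5 = 12
y = 63-12 = 51
val = 51*12 = 612
cur = 86*86 = 7396

7396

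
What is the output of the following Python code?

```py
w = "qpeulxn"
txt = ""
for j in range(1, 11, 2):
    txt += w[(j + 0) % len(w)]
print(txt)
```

puxqe

j=1: add w[1]='p' → 'p'
j=3: add w[3]='u' → 'pu'
j=5: add w[5]='x' → 'pux'
j=7: add w[0]='q' → 'puxq'
j=9: add w[2]='e' → 'puxqe'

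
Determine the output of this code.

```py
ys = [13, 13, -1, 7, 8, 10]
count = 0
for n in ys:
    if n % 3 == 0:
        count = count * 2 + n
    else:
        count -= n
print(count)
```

-50

n=13: not %3==0, count = 0-13 = -13
n=13: not %3==0, count = (-13)-13 = -26
n=-1: not %3==0, count = (-26)-(-1) = -25
n=7: not %3==0, count = (-25)-7 = -32
n=8: not %3==0, count = (-32)-8 = -40
n=10: not %3==0, count = (-40)-10 = -50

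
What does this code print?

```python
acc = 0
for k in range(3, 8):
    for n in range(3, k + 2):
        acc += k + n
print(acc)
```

205

k=3,n=3: acc = 0+6 = 6
k=3,n=4: acc = 6+7 = 13
k=4,n=3: acc = 13+7 = 20
k=4,n=4: acc = 20+8 = 28
k=4,n=5: acc = 28+9 = 37
k=5,n=3: acc = 37+8 = 45
k=5,n=4: acc = 45+9 = 54
k=5,n=5: acc = 54+10 = 64
k=5,n=6: acc = 64+11 = 75
k=6,n=3: acc = 75+9 = 84
k=6,n=4: acc = 84+10 = 94
k=6,n=5: acc = 94+11 = 105
k=6,n=6: acc = 105+12 = 117
k=6,n=7: acc = 117+13 = 130
k=7,n=3: acc = 130+10 = 140
k=7,n=4: acc = 140+11 = 151
k=7,n=5: acc = 151+12 = 163
k=7,n=6: acc = 163+13 = 176
k=7,n=7: acc = 176+14 = 190
k=7,n=8: acc = 190+15 = 205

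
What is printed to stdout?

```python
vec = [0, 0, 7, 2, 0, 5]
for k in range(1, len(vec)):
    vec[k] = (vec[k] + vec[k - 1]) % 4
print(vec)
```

[0, 0, 3, 1, 1, 2]

k=1: vec[1] = (0+0)%4 = 0 → [0, 0, 7, 2, 0, 5]
k=2: vec[2] = (7+0)%4 = 3 → [0, 0, 3, 2, 0, 5]
k=3: vec[3] = (2+3)%4 = 1 → [0, 0, 3, 1, 0, 5]
k=4: vec[4] = (0+1)%4 = 1 → [0, 0, 3, 1, 1, 5]
k=5: vec[5] = (5+1)%4 = 2 → [0, 0, 3, 1, 1, 2]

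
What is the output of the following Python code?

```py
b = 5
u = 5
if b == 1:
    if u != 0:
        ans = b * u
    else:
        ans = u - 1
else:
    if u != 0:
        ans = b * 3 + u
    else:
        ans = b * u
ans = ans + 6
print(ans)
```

26

b=5, u=5
b == 1 is False; u != 0 is True
→ ans = b * 3 + u = 20
ans = 20+6 = 26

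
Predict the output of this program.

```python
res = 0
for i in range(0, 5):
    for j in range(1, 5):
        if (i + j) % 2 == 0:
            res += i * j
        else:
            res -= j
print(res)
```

i=0,j=1: odd sum, res = 0-1 = -1
i=0,j=2: even sum, res = (-1)+0 = -1
i=0,j=3: odd sum, res = (-1)-3 = -4
i=0,j=4: even sum, res = (-4)+0 = -4
i=1,j=1: even sum, res = (-4)+1 = -3
i=1,j=2: odd sum, res = (-3)-2 = -5
i=1,j=3: even sum, res = (-5)+3 = -2
i=1,j=4: odd sum, res = (-2)-4 = -6
i=2,j=1: odd sum, res = (-6)-1 = -7
i=2,j=2: even sum, res = (-7)+4 = -3
i=2,j=3: odd sum, res = (-3)-3 = -6
i=2,j=4: even sum, res = (-6)+8 = 2
i=3,j=1: even sum, res = 2+3 = 5
i=3,j=2: odd sum, res = 5-2 = 3
i=3,j=3: even sum, res = 3+9 = 12
i=3,j=4: odd sum, res = 12-4 = 8
i=4,j=1: odd sum, res = 8-1 = 7
i=4,j=2: even sum, res = 7+8 = 15
i=4,j=3: odd sum, res = 15-3 = 12
i=4,j=4: even sum, res = 12+16 = 28

28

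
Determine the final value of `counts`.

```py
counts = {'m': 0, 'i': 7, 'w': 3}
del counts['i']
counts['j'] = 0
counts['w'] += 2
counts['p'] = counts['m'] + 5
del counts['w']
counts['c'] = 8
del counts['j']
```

del 'i' → {'m': 0, 'w': 3}
counts['j'] = 0 → {'m': 0, 'w': 3, 'j': 0}
counts['w'] = 3+2 = 5 → {'m': 0, 'w': 5, 'j': 0}
counts['p'] = counts['m']+5 = 5 → {'m': 0, 'w': 5, 'j': 0, 'p': 5}
del 'w' → {'m': 0, 'j': 0, 'p': 5}
counts['c'] = 8 → {'m': 0, 'j': 0, 'p': 5, 'c': 8}
del 'j' → {'m': 0, 'p': 5, 'c': 8}

{'m': 0, 'p': 5, 'c': 8}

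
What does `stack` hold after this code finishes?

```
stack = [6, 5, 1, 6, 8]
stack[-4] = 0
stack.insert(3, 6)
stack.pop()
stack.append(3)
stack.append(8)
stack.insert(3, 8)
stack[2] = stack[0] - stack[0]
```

stack[-4] = 0 → [6, 0, 1, 6, 8]
insert 6 at 3 → [6, 0, 1, 6, 6, 8]
pop() removes 8 → [6, 0, 1, 6, 6]
append 3 → [6, 0, 1, 6, 6, 3]
append 8 → [6, 0, 1, 6, 6, 3, 8]
insert 8 at 3 → [6, 0, 1, 8, 6, 6, 3, 8]
stack[2] = stack[0]-stack[0] = 6-6 = 0 → [6, 0, 0, 8, 6, 6, 3, 8]

[6, 0, 0, 8, 6, 6, 3, 8]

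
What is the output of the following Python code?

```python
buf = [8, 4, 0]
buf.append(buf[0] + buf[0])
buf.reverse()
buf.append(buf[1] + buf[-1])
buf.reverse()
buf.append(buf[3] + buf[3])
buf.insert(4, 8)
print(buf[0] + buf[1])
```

append buf[0]+buf[0] = 8+8 = 16 → [8, 4, 0, 16]
reverse → [16, 0, 4, 8]
append buf[1]+buf[-1] = 0+8 = 8 → [16, 0, 4, 8, 8]
reverse → [8, 8, 4, 0, 16]
append buf[3]+buf[3] = 0+0 = 0 → [8, 8, 4, 0, 16, 0]
insert 8 at 4 → [8, 8, 4, 0, 8, 16, 0]
buf[0]+buf[1] = 8+8 = 16

16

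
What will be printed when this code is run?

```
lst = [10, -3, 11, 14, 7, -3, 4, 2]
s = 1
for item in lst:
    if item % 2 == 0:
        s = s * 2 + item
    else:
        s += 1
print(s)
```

186

item=10: even, s = 1*2+10 = 12
item=-3: not even, s = 12+1 = 13
item=11: not even, s = 13+1 = 14
item=14: even, s = 14*2+14 = 42
item=7: not even, s = 42+1 = 43
item=-3: not even, s = 43+1 = 44
item=4: even, s = 44*2+4 = 92
item=2: even, s = 92*2+2 = 186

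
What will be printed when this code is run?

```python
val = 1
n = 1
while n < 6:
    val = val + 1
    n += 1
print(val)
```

6

n=1: val = 1+1 = 2
n=2: val = 2+1 = 3
n=3: val = 3+1 = 4
n=4: val = 4+1 = 5
n=5: val = 5+1 = 6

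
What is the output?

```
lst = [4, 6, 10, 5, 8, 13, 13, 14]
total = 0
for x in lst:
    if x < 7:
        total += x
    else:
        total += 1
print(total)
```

x=4: <7, total = 0+4 = 4
x=6: <7, total = 4+6 = 10
x=10: not <7, total = 10+1 = 11
x=5: <7, total = 11+5 = 16
x=8: not <7, total = 16+1 = 17
x=13: not <7, total = 17+1 = 18
x=13: not <7, total = 18+1 = 19
x=14: not <7, total = 19+1 = 20

20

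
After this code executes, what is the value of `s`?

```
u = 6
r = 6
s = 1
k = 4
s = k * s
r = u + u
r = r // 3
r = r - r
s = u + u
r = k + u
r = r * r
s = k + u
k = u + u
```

10

s = 4*1 = 4
r = 6+6 = 12
r = 12//3 = 4
r = 4-4 = 0
s = 6+6 = 12
r = 4+6 = 10
r = 10*10 = 100
s = 4+6 = 10
k = 6+6 = 12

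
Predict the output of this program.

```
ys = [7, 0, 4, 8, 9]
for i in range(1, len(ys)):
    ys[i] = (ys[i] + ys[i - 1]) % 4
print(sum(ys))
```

i=1: ys[1] = (0+7)%4 = 3 → [7, 3, 4, 8, 9]
i=2: ys[2] = (4+3)%4 = 3 → [7, 3, 3, 8, 9]
i=3: ys[3] = (8+3)%4 = 3 → [7, 3, 3, 3, 9]
i=4: ys[4] = (9+3)%4 = 0 → [7, 3, 3, 3, 0]
sum = 16

16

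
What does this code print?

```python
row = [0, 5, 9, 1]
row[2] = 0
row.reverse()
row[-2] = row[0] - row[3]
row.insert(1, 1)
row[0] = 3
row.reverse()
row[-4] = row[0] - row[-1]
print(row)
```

[0, -3, 0, 1, 3]

row[2] = 0 → [0, 5, 0, 1]
reverse → [1, 0, 5, 0]
row[-2] = row[0]-row[3] = 1-0 = 1 → [1, 0, 1, 0]
insert 1 at 1 → [1, 1, 0, 1, 0]
row[0] = 3 → [3, 1, 0, 1, 0]
reverse → [0, 1, 0, 1, 3]
row[-4] = row[0]-row[-1] = 0-3 = -3 → [0, -3, 0, 1, 3]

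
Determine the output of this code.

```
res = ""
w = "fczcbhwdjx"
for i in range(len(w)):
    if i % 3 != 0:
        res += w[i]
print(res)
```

czbhdj

i=0: skip
i=1: add 'c' → 'c'
i=2: add 'z' → 'cz'
i=3: skip
i=4: add 'b' → 'czb'
i=5: add 'h' → 'czbh'
i=6: skip
i=7: add 'd' → 'czbhd'
i=8: add 'j' → 'czbhdj'
i=9: skip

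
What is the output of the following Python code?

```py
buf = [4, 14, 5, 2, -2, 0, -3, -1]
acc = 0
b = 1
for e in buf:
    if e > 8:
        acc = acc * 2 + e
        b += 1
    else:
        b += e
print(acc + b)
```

21

e=4: not >8; b=5
e=14: >8, acc = 0*2+14 = 14; b=6
e=5: not >8; b=11
e=2: not >8; b=13
e=-2: not >8; b=11
e=0: not >8; b=11
e=-3: not >8; b=8
e=-1: not >8; b=7
acc+b = 14+7 = 21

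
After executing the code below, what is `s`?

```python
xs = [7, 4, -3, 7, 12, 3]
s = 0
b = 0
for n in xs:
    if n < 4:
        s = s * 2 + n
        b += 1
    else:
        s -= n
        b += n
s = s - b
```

-117

n=7: not <4, s = 0-7 = -7; b=7
n=4: not <4, s = (-7)-4 = -11; b=11
n=-3: <4, s = (-11)*2+(-3) = -25; b=12
n=7: not <4, s = (-25)-7 = -32; b=19
n=12: not <4, s = (-32)-12 = -44; b=31
n=3: <4, s = (-44)*2+3 = -85; b=32
s-b = (-85)-32 = -117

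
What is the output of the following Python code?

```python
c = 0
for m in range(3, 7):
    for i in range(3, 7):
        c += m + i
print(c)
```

m=3,i=3: c = 0+6 = 6
m=3,i=4: c = 6+7 = 13
m=3,i=5: c = 13+8 = 21
m=3,i=6: c = 21+9 = 30
m=4,i=3: c = 30+7 = 37
m=4,i=4: c = 37+8 = 45
m=4,i=5: c = 45+9 = 54
m=4,i=6: c = 54+10 = 64
m=5,i=3: c = 64+8 = 72
m=5,i=4: c = 72+9 = 81
m=5,i=5: c = 81+10 = 91
m=5,i=6: c = 91+11 = 102
m=6,i=3: c = 102+9 = 111
m=6,i=4: c = 111+10 = 121
m=6,i=5: c = 121+11 = 132
m=6,i=6: c = 132+12 = 144

144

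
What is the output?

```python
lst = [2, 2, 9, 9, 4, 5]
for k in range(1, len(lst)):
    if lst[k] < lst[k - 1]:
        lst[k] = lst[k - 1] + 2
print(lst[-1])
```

k=1: 2>=2, unchanged → [2, 2, 9, 9, 4, 5]
k=2: 9>=2, unchanged → [2, 2, 9, 9, 4, 5]
k=3: 9>=9, unchanged → [2, 2, 9, 9, 4, 5]
k=4: 4<9, lst[4] = 9+2 = 11 → [2, 2, 9, 9, 11, 5]
k=5: 5<11, lst[5] = 11+2 = 13 → [2, 2, 9, 9, 11, 13]

13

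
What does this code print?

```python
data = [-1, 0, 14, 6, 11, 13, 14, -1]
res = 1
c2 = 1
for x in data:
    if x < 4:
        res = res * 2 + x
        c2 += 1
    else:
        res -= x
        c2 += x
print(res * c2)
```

-7006

x=-1: <4, res = 1*2+(-1) = 1; c2=2
x=0: <4, res = 1*2+0 = 2; c2=3
x=14: not <4, res = 2-14 = -12; c2=17
x=6: not <4, res = (-12)-6 = -18; c2=23
x=11: not <4, res = (-18)-11 = -29; c2=34
x=13: not <4, res = (-29)-13 = -42; c2=47
x=14: not <4, res = (-42)-14 = -56; c2=61
x=-1: <4, res = (-56)*2+(-1) = -113; c2=62
res*c2 = (-113)*62 = -7006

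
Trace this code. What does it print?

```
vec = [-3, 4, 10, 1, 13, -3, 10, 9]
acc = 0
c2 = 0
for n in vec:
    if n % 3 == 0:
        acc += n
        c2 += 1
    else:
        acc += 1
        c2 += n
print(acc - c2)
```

n=-3: %3==0, acc = 0+(-3) = -3; c2=1
n=4: not %3==0, acc = (-3)+1 = -2; c2=5
n=10: not %3==0, acc = (-2)+1 = -1; c2=15
n=1: not %3==0, acc = (-1)+1 = 0; c2=16
n=13: not %3==0, acc = 0+1 = 1; c2=29
n=-3: %3==0, acc = 1+(-3) = -2; c2=30
n=10: not %3==0, acc = (-2)+1 = -1; c2=40
n=9: %3==0, acc = (-1)+9 = 8; c2=41
acc-c2 = 8-41 = -33

-33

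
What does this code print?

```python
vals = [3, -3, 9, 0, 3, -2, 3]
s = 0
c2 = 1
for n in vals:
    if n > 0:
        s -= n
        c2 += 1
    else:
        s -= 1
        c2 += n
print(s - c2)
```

n=3: >0, s = 0-3 = -3; c2=2
n=-3: not >0, s = (-3)-1 = -4; c2=-1
n=9: >0, s = (-4)-9 = -13; c2=0
n=0: not >0, s = (-13)-1 = -14; c2=0
n=3: >0, s = (-14)-3 = -17; c2=1
n=-2: not >0, s = (-17)-1 = -18; c2=-1
n=3: >0, s = (-18)-3 = -21; c2=0
s-c2 = (-21)-0 = -21

-21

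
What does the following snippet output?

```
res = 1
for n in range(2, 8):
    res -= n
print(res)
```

n=2: res = 1-2 = -1
n=3: res = (-1)-3 = -4
n=4: res = (-4)-4 = -8
n=5: res = (-8)-5 = -13
n=6: res = (-13)-6 = -19
n=7: res = (-19)-7 = -26

-26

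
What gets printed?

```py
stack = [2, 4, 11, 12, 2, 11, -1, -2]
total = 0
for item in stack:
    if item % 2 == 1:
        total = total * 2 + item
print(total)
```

item=2: not odd
item=4: not odd
item=11: odd, total = 0*2+11 = 11
item=12: not odd
item=2: not odd
item=11: odd, total = 11*2+11 = 33
item=-1: odd, total = 33*2+(-1) = 65
item=-2: not odd

65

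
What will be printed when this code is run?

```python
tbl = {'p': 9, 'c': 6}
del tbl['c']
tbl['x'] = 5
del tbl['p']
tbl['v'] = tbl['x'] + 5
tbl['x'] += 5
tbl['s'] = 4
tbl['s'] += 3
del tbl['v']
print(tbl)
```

del 'c' → {'p': 9}
tbl['x'] = 5 → {'p': 9, 'x': 5}
del 'p' → {'x': 5}
tbl['v'] = tbl['x']+5 = 10 → {'x': 5, 'v': 10}
tbl['x'] = 5+5 = 10 → {'x': 10, 'v': 10}
tbl['s'] = 4 → {'x': 10, 'v': 10, 's': 4}
tbl['s'] = 4+3 = 7 → {'x': 10, 'v': 10, 's': 7}
del 'v' → {'x': 10, 's': 7}

{'x': 10, 's': 7}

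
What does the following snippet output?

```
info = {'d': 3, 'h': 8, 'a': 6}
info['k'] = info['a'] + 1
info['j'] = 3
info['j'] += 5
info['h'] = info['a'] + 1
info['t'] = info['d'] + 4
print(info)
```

info['k'] = info['a']+1 = 7 → {'d': 3, 'h': 8, 'a': 6, 'k': 7}
info['j'] = 3 → {'d': 3, 'h': 8, 'a': 6, 'k': 7, 'j': 3}
info['j'] = 3+5 = 8 → {'d': 3, 'h': 8, 'a': 6, 'k': 7, 'j': 8}
info['h'] = info['a']+1 = 7 → {'d': 3, 'h': 7, 'a': 6, 'k': 7, 'j': 8}
info['t'] = info['d']+4 = 7 → {'d': 3, 'h': 7, 'a': 6, 'k': 7, 'j': 8, 't': 7}

{'d': 3, 'h': 7, 'a': 6, 'k': 7, 'j': 8, 't': 7}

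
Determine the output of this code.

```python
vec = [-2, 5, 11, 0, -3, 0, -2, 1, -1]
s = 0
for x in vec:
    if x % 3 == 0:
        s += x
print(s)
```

x=-2: not %3==0
x=5: not %3==0
x=11: not %3==0
x=0: %3==0, s = 0+0 = 0
x=-3: %3==0, s = 0+(-3) = -3
x=0: %3==0, s = (-3)+0 = -3
x=-2: not %3==0
x=1: not %3==0
x=-1: not %3==0

-3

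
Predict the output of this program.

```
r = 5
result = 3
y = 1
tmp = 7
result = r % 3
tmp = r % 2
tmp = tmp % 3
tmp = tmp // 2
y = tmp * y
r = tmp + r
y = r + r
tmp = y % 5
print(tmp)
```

result = 5%3 = 2
tmp = 5%2 = 1
tmp = 1%3 = 1
tmp = 1//2 = 0
y = 0*1 = 0
r = 0+5 = 5
y = 5+5 = 10
tmp = 10%5 = 0

0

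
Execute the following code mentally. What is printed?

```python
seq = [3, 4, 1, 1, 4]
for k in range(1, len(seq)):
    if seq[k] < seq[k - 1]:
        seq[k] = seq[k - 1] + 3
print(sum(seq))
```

37

k=1: 4>=3, unchanged → [3, 4, 1, 1, 4]
k=2: 1<4, seq[2] = 4+3 = 7 → [3, 4, 7, 1, 4]
k=3: 1<7, seq[3] = 7+3 = 10 → [3, 4, 7, 10, 4]
k=4: 4<10, seq[4] = 10+3 = 13 → [3, 4, 7, 10, 13]
sum = 37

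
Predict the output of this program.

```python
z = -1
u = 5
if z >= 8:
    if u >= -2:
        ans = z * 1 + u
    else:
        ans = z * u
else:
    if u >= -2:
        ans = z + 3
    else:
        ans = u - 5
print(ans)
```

z=-1, u=5
z >= 8 is False; u >= -2 is True
→ ans = z + 3 = 2

2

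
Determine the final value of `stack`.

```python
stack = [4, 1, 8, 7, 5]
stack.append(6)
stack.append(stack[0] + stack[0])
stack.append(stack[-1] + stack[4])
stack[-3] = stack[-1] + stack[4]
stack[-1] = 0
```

[4, 1, 8, 7, 5, 18, 8, 0]

append 6 → [4, 1, 8, 7, 5, 6]
append stack[0]+stack[0] = 4+4 = 8 → [4, 1, 8, 7, 5, 6, 8]
append stack[-1]+stack[4] = 8+5 = 13 → [4, 1, 8, 7, 5, 6, 8, 13]
stack[-3] = stack[-1]+stack[4] = 13+5 = 18 → [4, 1, 8, 7, 5, 18, 8, 13]
stack[-1] = 0 → [4, 1, 8, 7, 5, 18, 8, 0]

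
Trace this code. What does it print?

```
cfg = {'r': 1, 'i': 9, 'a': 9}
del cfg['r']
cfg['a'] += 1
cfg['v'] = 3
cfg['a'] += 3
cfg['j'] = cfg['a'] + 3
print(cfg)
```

{'i': 9, 'a': 13, 'v': 3, 'j': 16}

del 'r' → {'i': 9, 'a': 9}
cfg['a'] = 9+1 = 10 → {'i': 9, 'a': 10}
cfg['v'] = 3 → {'i': 9, 'a': 10, 'v': 3}
cfg['a'] = 10+3 = 13 → {'i': 9, 'a': 13, 'v': 3}
cfg['j'] = cfg['a']+3 = 16 → {'i': 9, 'a': 13, 'v': 3, 'j': 16}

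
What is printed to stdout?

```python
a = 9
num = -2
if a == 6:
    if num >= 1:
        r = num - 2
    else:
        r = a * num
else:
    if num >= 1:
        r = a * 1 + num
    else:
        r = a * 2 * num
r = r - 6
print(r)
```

a=9, num=-2
a == 6 is False; num >= 1 is False
→ r = a * 2 * num = -36
r = (-36)-6 = -42

-42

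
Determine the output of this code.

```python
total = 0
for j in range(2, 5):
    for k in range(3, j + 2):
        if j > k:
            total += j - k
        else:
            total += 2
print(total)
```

11

j=2,k=3: not 2>3, total = 0+2 = 2
j=3,k=3: not 3>3, total = 2+2 = 4
j=3,k=4: not 3>4, total = 4+2 = 6
j=4,k=3: 4>3, total = 6+1 = 7
j=4,k=4: not 4>4, total = 7+2 = 9
j=4,k=5: not 4>5, total = 9+2 = 11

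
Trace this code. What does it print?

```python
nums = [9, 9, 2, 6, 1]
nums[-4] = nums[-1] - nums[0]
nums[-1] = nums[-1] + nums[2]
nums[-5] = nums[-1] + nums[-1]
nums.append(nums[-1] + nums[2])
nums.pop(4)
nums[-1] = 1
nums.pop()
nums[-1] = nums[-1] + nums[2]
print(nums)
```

[6, -8, 2, 8]

nums[-4] = nums[-1]-nums[0] = 1-9 = -8 → [9, -8, 2, 6, 1]
nums[-1] = nums[-1]+nums[2] = 1+2 = 3 → [9, -8, 2, 6, 3]
nums[-5] = nums[-1]+nums[-1] = 3+3 = 6 → [6, -8, 2, 6, 3]
append nums[-1]+nums[2] = 3+2 = 5 → [6, -8, 2, 6, 3, 5]
pop(4) removes 3 → [6, -8, 2, 6, 5]
nums[-1] = 1 → [6, -8, 2, 6, 1]
pop() removes 1 → [6, -8, 2, 6]
nums[-1] = nums[-1]+nums[2] = 6+2 = 8 → [6, -8, 2, 8]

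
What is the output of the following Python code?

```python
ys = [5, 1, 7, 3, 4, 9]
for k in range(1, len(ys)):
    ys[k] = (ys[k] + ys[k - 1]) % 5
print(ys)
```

k=1: ys[1] = (1+5)%5 = 1 → [5, 1, 7, 3, 4, 9]
k=2: ys[2] = (7+1)%5 = 3 → [5, 1, 3, 3, 4, 9]
k=3: ys[3] = (3+3)%5 = 1 → [5, 1, 3, 1, 4, 9]
k=4: ys[4] = (4+1)%5 = 0 → [5, 1, 3, 1, 0, 9]
k=5: ys[5] = (9+0)%5 = 4 → [5, 1, 3, 1, 0, 4]

[5, 1, 3, 1, 0, 4]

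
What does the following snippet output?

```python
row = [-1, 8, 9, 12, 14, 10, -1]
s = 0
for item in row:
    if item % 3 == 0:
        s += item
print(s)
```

21

item=-1: not %3==0
item=8: not %3==0
item=9: %3==0, s = 0+9 = 9
item=12: %3==0, s = 9+12 = 21
item=14: not %3==0
item=10: not %3==0
item=-1: not %3==0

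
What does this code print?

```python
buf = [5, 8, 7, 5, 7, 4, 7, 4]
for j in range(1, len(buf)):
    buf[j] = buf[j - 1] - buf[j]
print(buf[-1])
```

j=1: buf[1] = 5-8 = -3 → [5, -3, 7, 5, 7, 4, 7, 4]
j=2: buf[2] = (-3)-7 = -10 → [5, -3, -10, 5, 7, 4, 7, 4]
j=3: buf[3] = (-10)-5 = -15 → [5, -3, -10, -15, 7, 4, 7, 4]
j=4: buf[4] = (-15)-7 = -22 → [5, -3, -10, -15, -22, 4, 7, 4]
j=5: buf[5] = (-22)-4 = -26 → [5, -3, -10, -15, -22, -26, 7, 4]
j=6: buf[6] = (-26)-7 = -33 → [5, -3, -10, -15, -22, -26, -33, 4]
j=7: buf[7] = (-33)-4 = -37 → [5, -3, -10, -15, -22, -26, -33, -37]

-37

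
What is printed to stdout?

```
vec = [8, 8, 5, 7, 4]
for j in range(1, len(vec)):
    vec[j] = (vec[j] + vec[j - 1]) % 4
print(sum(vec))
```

j=1: vec[1] = (8+8)%4 = 0 → [8, 0, 5, 7, 4]
j=2: vec[2] = (5+0)%4 = 1 → [8, 0, 1, 7, 4]
j=3: vec[3] = (7+1)%4 = 0 → [8, 0, 1, 0, 4]
j=4: vec[4] = (4+0)%4 = 0 → [8, 0, 1, 0, 0]
sum = 9

9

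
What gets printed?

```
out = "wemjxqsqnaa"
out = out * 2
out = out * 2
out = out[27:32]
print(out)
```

repeat ×2 → 'wemjxqsqnaawemjxqsqnaa'
repeat ×2 → 'wemjxqsqnaawemjxqsqnaawemjxqsqnaawemjxqsqnaa'
slice [27:32] → 'qsqna'

qsqna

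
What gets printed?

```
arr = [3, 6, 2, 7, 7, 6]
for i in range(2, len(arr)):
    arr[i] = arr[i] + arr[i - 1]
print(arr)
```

i=2: arr[2] = 2+6 = 8 → [3, 6, 8, 7, 7, 6]
i=3: arr[3] = 7+8 = 15 → [3, 6, 8, 15, 7, 6]
i=4: arr[4] = 7+15 = 22 → [3, 6, 8, 15, 22, 6]
i=5: arr[5] = 6+22 = 28 → [3, 6, 8, 15, 22, 28]

[3, 6, 8, 15, 22, 28]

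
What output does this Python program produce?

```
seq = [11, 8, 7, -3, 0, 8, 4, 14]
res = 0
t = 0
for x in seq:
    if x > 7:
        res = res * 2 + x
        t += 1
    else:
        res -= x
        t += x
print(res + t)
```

138

x=11: >7, res = 0*2+11 = 11; t=1
x=8: >7, res = 11*2+8 = 30; t=2
x=7: not >7, res = 30-7 = 23; t=9
x=-3: not >7, res = 23-(-3) = 26; t=6
x=0: not >7, res = 26-0 = 26; t=6
x=8: >7, res = 26*2+8 = 60; t=7
x=4: not >7, res = 60-4 = 56; t=11
x=14: >7, res = 56*2+14 = 126; t=12
res+t = 126+12 = 138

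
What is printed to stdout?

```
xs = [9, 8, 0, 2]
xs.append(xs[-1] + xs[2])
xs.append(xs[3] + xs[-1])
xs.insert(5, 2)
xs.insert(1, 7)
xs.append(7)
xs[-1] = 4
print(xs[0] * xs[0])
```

81

append xs[-1]+xs[2] = 2+0 = 2 → [9, 8, 0, 2, 2]
append xs[3]+xs[-1] = 2+2 = 4 → [9, 8, 0, 2, 2, 4]
insert 2 at 5 → [9, 8, 0, 2, 2, 2, 4]
insert 7 at 1 → [9, 7, 8, 0, 2, 2, 2, 4]
append 7 → [9, 7, 8, 0, 2, 2, 2, 4, 7]
xs[-1] = 4 → [9, 7, 8, 0, 2, 2, 2, 4, 4]
xs[0]*xs[0] = 9*9 = 81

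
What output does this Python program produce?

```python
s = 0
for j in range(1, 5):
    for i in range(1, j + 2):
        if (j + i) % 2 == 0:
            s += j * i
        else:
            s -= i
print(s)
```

20

j=1,i=1: even sum, s = 0+1 = 1
j=1,i=2: odd sum, s = 1-2 = -1
j=2,i=1: odd sum, s = (-1)-1 = -2
j=2,i=2: even sum, s = (-2)+4 = 2
j=2,i=3: odd sum, s = 2-3 = -1
j=3,i=1: even sum, s = (-1)+3 = 2
j=3,i=2: odd sum, s = 2-2 = 0
j=3,i=3: even sum, s = 0+9 = 9
j=3,i=4: odd sum, s = 9-4 = 5
j=4,i=1: odd sum, s = 5-1 = 4
j=4,i=2: even sum, s = 4+8 = 12
j=4,i=3: odd sum, s = 12-3 = 9
j=4,i=4: even sum, s = 9+16 = 25
j=4,i=5: odd sum, s = 25-5 = 20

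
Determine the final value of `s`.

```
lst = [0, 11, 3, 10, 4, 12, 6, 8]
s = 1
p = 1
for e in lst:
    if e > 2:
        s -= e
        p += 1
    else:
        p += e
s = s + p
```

e=0: not >2; p=1
e=11: >2, s = 1-11 = -10; p=2
e=3: >2, s = (-10)-3 = -13; p=3
e=10: >2, s = (-13)-10 = -23; p=4
e=4: >2, s = (-23)-4 = -27; p=5
e=12: >2, s = (-27)-12 = -39; p=6
e=6: >2, s = (-39)-6 = -45; p=7
e=8: >2, s = (-45)-8 = -53; p=8
s+p = (-53)+8 = -45

-45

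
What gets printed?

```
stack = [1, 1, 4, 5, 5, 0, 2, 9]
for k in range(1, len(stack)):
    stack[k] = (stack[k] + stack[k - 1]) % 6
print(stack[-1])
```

3

k=1: stack[1] = (1+1)%6 = 2 → [1, 2, 4, 5, 5, 0, 2, 9]
k=2: stack[2] = (4+2)%6 = 0 → [1, 2, 0, 5, 5, 0, 2, 9]
k=3: stack[3] = (5+0)%6 = 5 → [1, 2, 0, 5, 5, 0, 2, 9]
k=4: stack[4] = (5+5)%6 = 4 → [1, 2, 0, 5, 4, 0, 2, 9]
k=5: stack[5] = (0+4)%6 = 4 → [1, 2, 0, 5, 4, 4, 2, 9]
k=6: stack[6] = (2+4)%6 = 0 → [1, 2, 0, 5, 4, 4, 0, 9]
k=7: stack[7] = (9+0)%6 = 3 → [1, 2, 0, 5, 4, 4, 0, 3]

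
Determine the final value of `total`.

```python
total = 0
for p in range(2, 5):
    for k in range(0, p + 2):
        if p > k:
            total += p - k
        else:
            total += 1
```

p=2,k=0: 2>0, total = 0+2 = 2
p=2,k=1: 2>1, total = 2+1 = 3
p=2,k=2: not 2>2, total = 3+1 = 4
p=2,k=3: not 2>3, total = 4+1 = 5
p=3,k=0: 3>0, total = 5+3 = 8
p=3,k=1: 3>1, total = 8+2 = 10
p=3,k=2: 3>2, total = 10+1 = 11
p=3,k=3: not 3>3, total = 11+1 = 12
p=3,k=4: not 3>4, total = 12+1 = 13
p=4,k=0: 4>0, total = 13+4 = 17
p=4,k=1: 4>1, total = 17+3 = 20
p=4,k=2: 4>2, total = 20+2 = 22
p=4,k=3: 4>3, total = 22+1 = 23
p=4,k=4: not 4>4, total = 23+1 = 24
p=4,k=5: not 4>5, total = 24+1 = 25

25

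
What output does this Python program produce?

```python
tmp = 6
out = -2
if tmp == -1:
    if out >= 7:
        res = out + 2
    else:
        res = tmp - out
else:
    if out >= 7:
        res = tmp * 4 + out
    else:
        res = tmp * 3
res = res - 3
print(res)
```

15

tmp=6, out=-2
tmp == -1 is False; out >= 7 is False
→ res = tmp * 3 = 18
res = 18-3 = 15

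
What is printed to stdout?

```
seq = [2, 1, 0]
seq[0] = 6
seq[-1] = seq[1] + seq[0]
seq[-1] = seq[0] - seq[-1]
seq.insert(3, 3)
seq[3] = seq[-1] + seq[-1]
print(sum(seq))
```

seq[0] = 6 → [6, 1, 0]
seq[-1] = seq[1]+seq[0] = 1+6 = 7 → [6, 1, 7]
seq[-1] = seq[0]-seq[-1] = 6-7 = -1 → [6, 1, -1]
insert 3 at 3 → [6, 1, -1, 3]
seq[3] = seq[-1]+seq[-1] = 3+3 = 6 → [6, 1, -1, 6]
sum = 12

12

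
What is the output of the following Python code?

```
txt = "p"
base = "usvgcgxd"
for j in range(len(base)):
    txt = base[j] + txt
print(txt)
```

dxgcgvsup

j=0: prepend 'u' → 'up'
j=1: prepend 's' → 'sup'
j=2: prepend 'v' → 'vsup'
j=3: prepend 'g' → 'gvsup'
j=4: prepend 'c' → 'cgvsup'
j=5: prepend 'g' → 'gcgvsup'
j=6: prepend 'x' → 'xgcgvsup'
j=7: prepend 'd' → 'dxgcgvsup'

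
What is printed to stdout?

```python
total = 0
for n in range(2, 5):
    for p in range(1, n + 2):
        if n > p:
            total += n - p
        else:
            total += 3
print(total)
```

28

n=2,p=1: 2>1, total = 0+1 = 1
n=2,p=2: not 2>2, total = 1+3 = 4
n=2,p=3: not 2>3, total = 4+3 = 7
n=3,p=1: 3>1, total = 7+2 = 9
n=3,p=2: 3>2, total = 9+1 = 10
n=3,p=3: not 3>3, total = 10+3 = 13
n=3,p=4: not 3>4, total = 13+3 = 16
n=4,p=1: 4>1, total = 16+3 = 19
n=4,p=2: 4>2, total = 19+2 = 21
n=4,p=3: 4>3, total = 21+1 = 22
n=4,p=4: not 4>4, total = 22+3 = 25
n=4,p=5: not 4>5, total = 25+3 = 28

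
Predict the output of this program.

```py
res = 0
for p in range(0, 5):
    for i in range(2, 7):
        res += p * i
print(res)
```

p=0,i=2: res = 0+0 = 0
p=0,i=3: res = 0+0 = 0
p=0,i=4: res = 0+0 = 0
p=0,i=5: res = 0+0 = 0
p=0,i=6: res = 0+0 = 0
p=1,i=2: res = 0+2 = 2
p=1,i=3: res = 2+3 = 5
p=1,i=4: res = 5+4 = 9
p=1,i=5: res = 9+5 = 14
p=1,i=6: res = 14+6 = 20
p=2,i=2: res = 20+4 = 24
p=2,i=3: res = 24+6 = 30
p=2,i=4: res = 30+8 = 38
p=2,i=5: res = 38+10 = 48
p=2,i=6: res = 48+12 = 60
p=3,i=2: res = 60+6 = 66
p=3,i=3: res = 66+9 = 75
p=3,i=4: res = 75+12 = 87
p=3,i=5: res = 87+15 = 102
p=3,i=6: res = 102+18 = 120
p=4,i=2: res = 120+8 = 128
p=4,i=3: res = 128+12 = 140
p=4,i=4: res = 140+16 = 156
p=4,i=5: res = 156+20 = 176
p=4,i=6: res = 176+24 = 200

200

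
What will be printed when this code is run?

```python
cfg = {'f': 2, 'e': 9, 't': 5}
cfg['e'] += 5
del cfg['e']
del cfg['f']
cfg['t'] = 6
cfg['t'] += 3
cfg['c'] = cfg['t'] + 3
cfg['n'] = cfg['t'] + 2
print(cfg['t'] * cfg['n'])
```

99

cfg['e'] = 9+5 = 14 → {'f': 2, 'e': 14, 't': 5}
del 'e' → {'f': 2, 't': 5}
del 'f' → {'t': 5}
cfg['t'] = 6 → {'t': 6}
cfg['t'] = 6+3 = 9 → {'t': 9}
cfg['c'] = cfg['t']+3 = 12 → {'t': 9, 'c': 12}
cfg['n'] = cfg['t']+2 = 11 → {'t': 9, 'c': 12, 'n': 11}
cfg['t']*cfg['n'] = 9*11 = 99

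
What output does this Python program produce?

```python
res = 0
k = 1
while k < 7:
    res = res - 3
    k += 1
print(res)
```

-18

k=1: res = 0-3 = -3
k=2: res = (-3)-3 = -6
k=3: res = (-6)-3 = -9
k=4: res = (-9)-3 = -12
k=5: res = (-12)-3 = -15
k=6: res = (-15)-3 = -18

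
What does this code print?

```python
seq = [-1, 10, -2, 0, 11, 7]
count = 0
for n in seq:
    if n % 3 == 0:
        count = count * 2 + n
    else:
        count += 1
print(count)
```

8

n=-1: not %3==0, count = 0+1 = 1
n=10: not %3==0, count = 1+1 = 2
n=-2: not %3==0, count = 2+1 = 3
n=0: %3==0, count = 3*2+0 = 6
n=11: not %3==0, count = 6+1 = 7
n=7: not %3==0, count = 7+1 = 8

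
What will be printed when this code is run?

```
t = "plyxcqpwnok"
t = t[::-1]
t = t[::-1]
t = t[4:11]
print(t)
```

reverse → 'konwpqcxylp'
reverse → 'plyxcqpwnok'
slice [4:11] → 'cqpwnok'

cqpwnok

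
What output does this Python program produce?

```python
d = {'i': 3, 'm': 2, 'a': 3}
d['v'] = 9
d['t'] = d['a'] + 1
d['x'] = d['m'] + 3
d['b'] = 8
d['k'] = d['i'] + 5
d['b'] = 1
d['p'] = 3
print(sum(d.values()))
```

38

d['v'] = 9 → {'i': 3, 'm': 2, 'a': 3, 'v': 9}
d['t'] = d['a']+1 = 4 → {'i': 3, 'm': 2, 'a': 3, 'v': 9, 't': 4}
d['x'] = d['m']+3 = 5 → {'i': 3, 'm': 2, 'a': 3, 'v': 9, 't': 4, 'x': 5}
d['b'] = 8 → {'i': 3, 'm': 2, 'a': 3, 'v': 9, 't': 4, 'x': 5, 'b': 8}
d['k'] = d['i']+5 = 8 → {'i': 3, 'm': 2, 'a': 3, 'v': 9, 't': 4, 'x': 5, 'b': 8, 'k': 8}
d['b'] = 1 → {'i': 3, 'm': 2, 'a': 3, 'v': 9, 't': 4, 'x': 5, 'b': 1, 'k': 8}
d['p'] = 3 → {'i': 3, 'm': 2, 'a': 3, 'v': 9, 't': 4, 'x': 5, 'b': 1, 'k': 8, 'p': 3}
sum of values = 38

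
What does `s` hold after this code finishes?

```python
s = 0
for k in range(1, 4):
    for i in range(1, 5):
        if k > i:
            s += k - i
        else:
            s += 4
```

40

k=1,i=1: not 1>1, s = 0+4 = 4
k=1,i=2: not 1>2, s = 4+4 = 8
k=1,i=3: not 1>3, s = 8+4 = 12
k=1,i=4: not 1>4, s = 12+4 = 16
k=2,i=1: 2>1, s = 16+1 = 17
k=2,i=2: not 2>2, s = 17+4 = 21
k=2,i=3: not 2>3, s = 21+4 = 25
k=2,i=4: not 2>4, s = 25+4 = 29
k=3,i=1: 3>1, s = 29+2 = 31
k=3,i=2: 3>2, s = 31+1 = 32
k=3,i=3: not 3>3, s = 32+4 = 36
k=3,i=4: not 3>4, s = 36+4 = 40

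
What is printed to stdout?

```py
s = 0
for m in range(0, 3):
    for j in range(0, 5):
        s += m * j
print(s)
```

m=0,j=0: s = 0+0 = 0
m=0,j=1: s = 0+0 = 0
m=0,j=2: s = 0+0 = 0
m=0,j=3: s = 0+0 = 0
m=0,j=4: s = 0+0 = 0
m=1,j=0: s = 0+0 = 0
m=1,j=1: s = 0+1 = 1
m=1,j=2: s = 1+2 = 3
m=1,j=3: s = 3+3 = 6
m=1,j=4: s = 6+4 = 10
m=2,j=0: s = 10+0 = 10
m=2,j=1: s = 10+2 = 12
m=2,j=2: s = 12+4 = 16
m=2,j=3: s = 16+6 = 22
m=2,j=4: s = 22+8 = 30

30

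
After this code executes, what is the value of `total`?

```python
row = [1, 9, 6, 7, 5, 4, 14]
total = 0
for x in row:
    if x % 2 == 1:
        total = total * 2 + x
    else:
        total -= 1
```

x=1: odd, total = 0*2+1 = 1
x=9: odd, total = 1*2+9 = 11
x=6: not odd, total = 11-1 = 10
x=7: odd, total = 10*2+7 = 27
x=5: odd, total = 27*2+5 = 59
x=4: not odd, total = 59-1 = 58
x=14: not odd, total = 58-1 = 57

57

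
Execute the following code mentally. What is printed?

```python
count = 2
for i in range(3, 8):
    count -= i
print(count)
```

-23

i=3: count = 2-3 = -1
i=4: count = (-1)-4 = -5
i=5: count = (-5)-5 = -10
i=6: count = (-10)-6 = -16
i=7: count = (-16)-7 = -23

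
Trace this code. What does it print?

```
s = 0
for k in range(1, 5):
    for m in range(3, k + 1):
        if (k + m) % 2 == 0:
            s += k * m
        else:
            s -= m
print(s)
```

k=3,m=3: even sum, s = 0+9 = 9
k=4,m=3: odd sum, s = 9-3 = 6
k=4,m=4: even sum, s = 6+16 = 22

22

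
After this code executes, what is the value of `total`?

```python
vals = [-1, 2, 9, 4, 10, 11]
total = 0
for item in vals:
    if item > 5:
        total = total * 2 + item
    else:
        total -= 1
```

item=-1: not >5, total = 0-1 = -1
item=2: not >5, total = (-1)-1 = -2
item=9: >5, total = (-2)*2+9 = 5
item=4: not >5, total = 5-1 = 4
item=10: >5, total = 4*2+10 = 18
item=11: >5, total = 18*2+11 = 47

47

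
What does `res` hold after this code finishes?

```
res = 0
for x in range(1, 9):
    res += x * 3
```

x=1: res = 0+1*3 = 3
x=2: res = 3+2*3 = 9
x=3: res = 9+3*3 = 18
x=4: res = 18+4*3 = 30
x=5: res = 30+5*3 = 45
x=6: res = 45+6*3 = 63
x=7: res = 63+7*3 = 84
x=8: res = 84+8*3 = 108

108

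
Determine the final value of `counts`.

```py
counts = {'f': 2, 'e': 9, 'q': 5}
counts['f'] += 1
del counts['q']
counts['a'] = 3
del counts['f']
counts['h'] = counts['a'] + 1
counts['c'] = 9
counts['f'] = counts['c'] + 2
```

counts['f'] = 2+1 = 3 → {'f': 3, 'e': 9, 'q': 5}
del 'q' → {'f': 3, 'e': 9}
counts['a'] = 3 → {'f': 3, 'e': 9, 'a': 3}
del 'f' → {'e': 9, 'a': 3}
counts['h'] = counts['a']+1 = 4 → {'e': 9, 'a': 3, 'h': 4}
counts['c'] = 9 → {'e': 9, 'a': 3, 'h': 4, 'c': 9}
counts['f'] = counts['c']+2 = 11 → {'e': 9, 'a': 3, 'h': 4, 'c': 9, 'f': 11}

{'e': 9, 'a': 3, 'h': 4, 'c': 9, 'f': 11}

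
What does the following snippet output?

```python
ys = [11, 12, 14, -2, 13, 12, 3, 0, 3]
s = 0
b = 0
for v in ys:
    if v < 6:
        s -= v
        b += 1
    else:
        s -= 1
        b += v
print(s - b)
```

-75

v=11: not <6, s = 0-1 = -1; b=11
v=12: not <6, s = (-1)-1 = -2; b=23
v=14: not <6, s = (-2)-1 = -3; b=37
v=-2: <6, s = (-3)-(-2) = -1; b=38
v=13: not <6, s = (-1)-1 = -2; b=51
v=12: not <6, s = (-2)-1 = -3; b=63
v=3: <6, s = (-3)-3 = -6; b=64
v=0: <6, s = (-6)-0 = -6; b=65
v=3: <6, s = (-6)-3 = -9; b=66
s-b = (-9)-66 = -75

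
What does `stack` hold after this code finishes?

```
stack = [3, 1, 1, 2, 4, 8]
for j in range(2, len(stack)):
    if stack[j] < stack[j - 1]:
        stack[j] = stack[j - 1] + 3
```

[3, 1, 1, 2, 4, 8]

j=2: 1>=1, unchanged → [3, 1, 1, 2, 4, 8]
j=3: 2>=1, unchanged → [3, 1, 1, 2, 4, 8]
j=4: 4>=2, unchanged → [3, 1, 1, 2, 4, 8]
j=5: 8>=4, unchanged → [3, 1, 1, 2, 4, 8]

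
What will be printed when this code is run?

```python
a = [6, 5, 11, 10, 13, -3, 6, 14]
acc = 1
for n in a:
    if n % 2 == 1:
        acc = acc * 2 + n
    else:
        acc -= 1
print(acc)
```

n=6: not odd, acc = 1-1 = 0
n=5: odd, acc = 0*2+5 = 5
n=11: odd, acc = 5*2+11 = 21
n=10: not odd, acc = 21-1 = 20
n=13: odd, acc = 20*2+13 = 53
n=-3: odd, acc = 53*2+(-3) = 103
n=6: not odd, acc = 103-1 = 102
n=14: not odd, acc = 102-1 = 101

101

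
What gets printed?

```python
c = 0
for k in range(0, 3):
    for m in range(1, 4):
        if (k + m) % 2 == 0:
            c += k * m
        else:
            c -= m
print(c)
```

-2

k=0,m=1: odd sum, c = 0-1 = -1
k=0,m=2: even sum, c = (-1)+0 = -1
k=0,m=3: odd sum, c = (-1)-3 = -4
k=1,m=1: even sum, c = (-4)+1 = -3
k=1,m=2: odd sum, c = (-3)-2 = -5
k=1,m=3: even sum, c = (-5)+3 = -2
k=2,m=1: odd sum, c = (-2)-1 = -3
k=2,m=2: even sum, c = (-3)+4 = 1
k=2,m=3: odd sum, c = 1-3 = -2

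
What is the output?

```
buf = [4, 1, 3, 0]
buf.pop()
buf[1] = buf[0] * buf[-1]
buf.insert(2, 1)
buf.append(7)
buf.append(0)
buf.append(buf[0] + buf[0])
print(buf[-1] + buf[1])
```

pop() removes 0 → [4, 1, 3]
buf[1] = buf[0]*buf[-1] = 4*3 = 12 → [4, 12, 3]
insert 1 at 2 → [4, 12, 1, 3]
append 7 → [4, 12, 1, 3, 7]
append 0 → [4, 12, 1, 3, 7, 0]
append buf[0]+buf[0] = 4+4 = 8 → [4, 12, 1, 3, 7, 0, 8]
buf[-1]+buf[1] = 8+12 = 20

20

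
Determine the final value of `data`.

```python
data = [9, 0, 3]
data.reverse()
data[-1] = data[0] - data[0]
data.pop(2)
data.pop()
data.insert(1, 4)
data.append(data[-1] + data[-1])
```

[3, 4, 8]

reverse → [3, 0, 9]
data[-1] = data[0]-data[0] = 3-3 = 0 → [3, 0, 0]
pop(2) removes 0 → [3, 0]
pop() removes 0 → [3]
insert 4 at 1 → [3, 4]
append data[-1]+data[-1] = 4+4 = 8 → [3, 4, 8]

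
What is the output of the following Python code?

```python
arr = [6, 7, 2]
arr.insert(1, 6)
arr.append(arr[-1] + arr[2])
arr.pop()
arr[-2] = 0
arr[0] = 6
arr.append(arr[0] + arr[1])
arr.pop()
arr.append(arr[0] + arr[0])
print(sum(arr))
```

insert 6 at 1 → [6, 6, 7, 2]
append arr[-1]+arr[2] = 2+7 = 9 → [6, 6, 7, 2, 9]
pop() removes 9 → [6, 6, 7, 2]
arr[-2] = 0 → [6, 6, 0, 2]
arr[0] = 6 → [6, 6, 0, 2]
append arr[0]+arr[1] = 6+6 = 12 → [6, 6, 0, 2, 12]
pop() removes 12 → [6, 6, 0, 2]
append arr[0]+arr[0] = 6+6 = 12 → [6, 6, 0, 2, 12]
sum = 26

26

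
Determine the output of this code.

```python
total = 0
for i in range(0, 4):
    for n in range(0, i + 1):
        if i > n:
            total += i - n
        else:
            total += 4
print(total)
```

26

i=0,n=0: not 0>0, total = 0+4 = 4
i=1,n=0: 1>0, total = 4+1 = 5
i=1,n=1: not 1>1, total = 5+4 = 9
i=2,n=0: 2>0, total = 9+2 = 11
i=2,n=1: 2>1, total = 11+1 = 12
i=2,n=2: not 2>2, total = 12+4 = 16
i=3,n=0: 3>0, total = 16+3 = 19
i=3,n=1: 3>1, total = 19+2 = 21
i=3,n=2: 3>2, total = 21+1 = 22
i=3,n=3: not 3>3, total = 22+4 = 26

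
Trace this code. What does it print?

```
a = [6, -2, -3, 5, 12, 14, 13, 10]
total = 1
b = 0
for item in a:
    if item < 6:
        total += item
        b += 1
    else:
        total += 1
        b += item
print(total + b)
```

64

item=6: not <6, total = 1+1 = 2; b=6
item=-2: <6, total = 2+(-2) = 0; b=7
item=-3: <6, total = 0+(-3) = -3; b=8
item=5: <6, total = (-3)+5 = 2; b=9
item=12: not <6, total = 2+1 = 3; b=21
item=14: not <6, total = 3+1 = 4; b=35
item=13: not <6, total = 4+1 = 5; b=48
item=10: not <6, total = 5+1 = 6; b=58
total+b = 6+58 = 64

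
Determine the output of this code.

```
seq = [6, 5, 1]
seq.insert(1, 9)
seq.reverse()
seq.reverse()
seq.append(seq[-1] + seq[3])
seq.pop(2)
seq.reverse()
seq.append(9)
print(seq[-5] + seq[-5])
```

4

insert 9 at 1 → [6, 9, 5, 1]
reverse → [1, 5, 9, 6]
reverse → [6, 9, 5, 1]
append seq[-1]+seq[3] = 1+1 = 2 → [6, 9, 5, 1, 2]
pop(2) removes 5 → [6, 9, 1, 2]
reverse → [2, 1, 9, 6]
append 9 → [2, 1, 9, 6, 9]
seq[-5]+seq[-5] = 2+2 = 4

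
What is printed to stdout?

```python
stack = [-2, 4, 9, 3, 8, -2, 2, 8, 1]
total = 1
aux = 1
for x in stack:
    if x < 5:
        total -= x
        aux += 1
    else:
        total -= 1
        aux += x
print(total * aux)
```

-256

x=-2: <5, total = 1-(-2) = 3; aux=2
x=4: <5, total = 3-4 = -1; aux=3
x=9: not <5, total = (-1)-1 = -2; aux=12
x=3: <5, total = (-2)-3 = -5; aux=13
x=8: not <5, total = (-5)-1 = -6; aux=21
x=-2: <5, total = (-6)-(-2) = -4; aux=22
x=2: <5, total = (-4)-2 = -6; aux=23
x=8: not <5, total = (-6)-1 = -7; aux=31
x=1: <5, total = (-7)-1 = -8; aux=32
total*aux = (-8)*32 = -256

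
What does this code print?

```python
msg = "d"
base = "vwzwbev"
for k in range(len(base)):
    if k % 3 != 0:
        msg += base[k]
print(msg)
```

k=0: skip
k=1: add 'w' → 'dw'
k=2: add 'z' → 'dwz'
k=3: skip
k=4: add 'b' → 'dwzb'
k=5: add 'e' → 'dwzbe'
k=6: skip

dwzbe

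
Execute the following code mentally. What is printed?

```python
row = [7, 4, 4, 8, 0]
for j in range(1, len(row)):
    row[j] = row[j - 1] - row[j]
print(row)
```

j=1: row[1] = 7-4 = 3 → [7, 3, 4, 8, 0]
j=2: row[2] = 3-4 = -1 → [7, 3, -1, 8, 0]
j=3: row[3] = (-1)-8 = -9 → [7, 3, -1, -9, 0]
j=4: row[4] = (-9)-0 = -9 → [7, 3, -1, -9, -9]

[7, 3, -1, -9, -9]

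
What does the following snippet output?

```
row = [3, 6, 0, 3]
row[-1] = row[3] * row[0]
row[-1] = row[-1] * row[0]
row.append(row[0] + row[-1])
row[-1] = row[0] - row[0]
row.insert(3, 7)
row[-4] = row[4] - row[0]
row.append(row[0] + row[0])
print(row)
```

[3, 6, 24, 7, 27, 0, 6]

row[-1] = row[3]*row[0] = 3*3 = 9 → [3, 6, 0, 9]
row[-1] = row[-1]*row[0] = 9*3 = 27 → [3, 6, 0, 27]
append row[0]+row[-1] = 3+27 = 30 → [3, 6, 0, 27, 30]
row[-1] = row[0]-row[0] = 3-3 = 0 → [3, 6, 0, 27, 0]
insert 7 at 3 → [3, 6, 0, 7, 27, 0]
row[-4] = row[4]-row[0] = 27-3 = 24 → [3, 6, 24, 7, 27, 0]
append row[0]+row[0] = 3+3 = 6 → [3, 6, 24, 7, 27, 0, 6]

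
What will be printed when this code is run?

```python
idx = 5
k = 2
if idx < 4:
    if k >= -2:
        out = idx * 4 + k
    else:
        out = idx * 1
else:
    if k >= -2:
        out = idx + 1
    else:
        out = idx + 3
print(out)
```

idx=5, k=2
idx < 4 is False; k >= -2 is True
→ out = idx + 1 = 6

6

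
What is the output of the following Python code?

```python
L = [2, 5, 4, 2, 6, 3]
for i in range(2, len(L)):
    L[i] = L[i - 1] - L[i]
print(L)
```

i=2: L[2] = 5-4 = 1 → [2, 5, 1, 2, 6, 3]
i=3: L[3] = 1-2 = -1 → [2, 5, 1, -1, 6, 3]
i=4: L[4] = (-1)-6 = -7 → [2, 5, 1, -1, -7, 3]
i=5: L[5] = (-7)-3 = -10 → [2, 5, 1, -1, -7, -10]

[2, 5, 1, -1, -7, -10]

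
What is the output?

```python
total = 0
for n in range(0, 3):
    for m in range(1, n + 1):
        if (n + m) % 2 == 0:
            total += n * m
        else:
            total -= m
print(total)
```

4

n=1,m=1: even sum, total = 0+1 = 1
n=2,m=1: odd sum, total = 1-1 = 0
n=2,m=2: even sum, total = 0+4 = 4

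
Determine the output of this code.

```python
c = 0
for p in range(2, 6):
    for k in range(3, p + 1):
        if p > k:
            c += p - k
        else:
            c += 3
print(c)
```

p=3,k=3: not 3>3, c = 0+3 = 3
p=4,k=3: 4>3, c = 3+1 = 4
p=4,k=4: not 4>4, c = 4+3 = 7
p=5,k=3: 5>3, c = 7+2 = 9
p=5,k=4: 5>4, c = 9+1 = 10
p=5,k=5: not 5>5, c = 10+3 = 13

13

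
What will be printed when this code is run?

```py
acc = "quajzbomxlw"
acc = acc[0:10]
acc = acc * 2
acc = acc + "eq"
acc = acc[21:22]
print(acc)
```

q

slice [0:10] → 'quajzbomxl'
repeat ×2 → 'quajzbomxlquajzbomxl'
+ 'eq' → 'quajzbomxlquajzbomxleq'
slice [21:22] → 'q'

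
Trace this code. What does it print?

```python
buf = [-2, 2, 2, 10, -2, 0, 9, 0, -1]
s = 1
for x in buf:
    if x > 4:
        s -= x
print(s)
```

-18

x=-2: not >4
x=2: not >4
x=2: not >4
x=10: >4, s = 1-10 = -9
x=-2: not >4
x=0: not >4
x=9: >4, s = (-9)-9 = -18
x=0: not >4
x=-1: not >4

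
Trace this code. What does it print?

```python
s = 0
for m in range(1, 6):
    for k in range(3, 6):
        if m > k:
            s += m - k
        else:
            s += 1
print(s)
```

16

m=1,k=3: not 1>3, s = 0+1 = 1
m=1,k=4: not 1>4, s = 1+1 = 2
m=1,k=5: not 1>5, s = 2+1 = 3
m=2,k=3: not 2>3, s = 3+1 = 4
m=2,k=4: not 2>4, s = 4+1 = 5
m=2,k=5: not 2>5, s = 5+1 = 6
m=3,k=3: not 3>3, s = 6+1 = 7
m=3,k=4: not 3>4, s = 7+1 = 8
m=3,k=5: not 3>5, s = 8+1 = 9
m=4,k=3: 4>3, s = 9+1 = 10
m=4,k=4: not 4>4, s = 10+1 = 11
m=4,k=5: not 4>5, s = 11+1 = 12
m=5,k=3: 5>3, s = 12+2 = 14
m=5,k=4: 5>4, s = 14+1 = 15
m=5,k=5: not 5>5, s = 15+1 = 16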